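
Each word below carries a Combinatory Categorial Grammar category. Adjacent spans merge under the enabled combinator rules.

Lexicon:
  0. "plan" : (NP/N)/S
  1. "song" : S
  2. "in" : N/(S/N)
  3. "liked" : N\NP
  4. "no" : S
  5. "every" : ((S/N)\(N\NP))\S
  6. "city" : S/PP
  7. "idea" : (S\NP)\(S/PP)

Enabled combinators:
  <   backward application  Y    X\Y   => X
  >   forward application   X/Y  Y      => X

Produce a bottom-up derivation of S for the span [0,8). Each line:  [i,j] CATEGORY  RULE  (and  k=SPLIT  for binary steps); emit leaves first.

[0,1] (NP/N)/S  lex  "plan"
[1,2] S  lex  "song"
[0,2] NP/N  >  k=1
[2,3] N/(S/N)  lex  "in"
[3,4] N\NP  lex  "liked"
[4,5] S  lex  "no"
[5,6] ((S/N)\(N\NP))\S  lex  "every"
[4,6] (S/N)\(N\NP)  <  k=5
[3,6] S/N  <  k=4
[2,6] N  >  k=3
[0,6] NP  >  k=2
[6,7] S/PP  lex  "city"
[7,8] (S\NP)\(S/PP)  lex  "idea"
[6,8] S\NP  <  k=7
[0,8] S  <  k=6

[0,8] S   <
  [0,6] NP   >
    [0,2] NP/N   >
      [0,1] "plan" : (NP/N)/S
      [1,2] "song" : S
    [2,6] N   >
      [2,3] "in" : N/(S/N)
      [3,6] S/N   <
        [3,4] "liked" : N\NP
        [4,6] (S/N)\(N\NP)   <
          [4,5] "no" : S
          [5,6] "every" : ((S/N)\(N\NP))\S
  [6,8] S\NP   <
    [6,7] "city" : S/PP
    [7,8] "idea" : (S\NP)\(S/PP)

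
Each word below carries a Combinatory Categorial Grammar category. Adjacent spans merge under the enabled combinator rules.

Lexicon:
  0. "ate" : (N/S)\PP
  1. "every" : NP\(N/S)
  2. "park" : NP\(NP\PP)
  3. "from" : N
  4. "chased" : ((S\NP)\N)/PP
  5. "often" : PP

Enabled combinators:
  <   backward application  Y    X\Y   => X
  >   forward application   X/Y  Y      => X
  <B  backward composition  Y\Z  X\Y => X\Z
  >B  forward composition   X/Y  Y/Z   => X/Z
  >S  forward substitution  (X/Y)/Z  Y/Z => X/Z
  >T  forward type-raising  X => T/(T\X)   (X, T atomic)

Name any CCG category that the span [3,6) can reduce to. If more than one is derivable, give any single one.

S\NP

[0,6] S   <
  [0,3] NP   <
    [0,2] NP\PP   <B
      [0,1] "ate" : (N/S)\PP
      [1,2] "every" : NP\(N/S)
    [2,3] "park" : NP\(NP\PP)
  [3,6] S\NP   <
    [3,4] "from" : N
    [4,6] (S\NP)\N   >
      [4,5] "chased" : ((S\NP)\N)/PP
      [5,6] "often" : PP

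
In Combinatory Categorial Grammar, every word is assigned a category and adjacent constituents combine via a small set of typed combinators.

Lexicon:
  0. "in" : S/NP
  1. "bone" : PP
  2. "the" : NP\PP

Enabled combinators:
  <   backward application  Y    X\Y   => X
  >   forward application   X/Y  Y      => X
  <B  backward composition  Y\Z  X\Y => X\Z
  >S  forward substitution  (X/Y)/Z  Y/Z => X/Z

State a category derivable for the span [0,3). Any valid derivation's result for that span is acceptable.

[0,3] S   >
  [0,1] "in" : S/NP
  [1,3] NP   <
    [1,2] "bone" : PP
    [2,3] "the" : NP\PP

S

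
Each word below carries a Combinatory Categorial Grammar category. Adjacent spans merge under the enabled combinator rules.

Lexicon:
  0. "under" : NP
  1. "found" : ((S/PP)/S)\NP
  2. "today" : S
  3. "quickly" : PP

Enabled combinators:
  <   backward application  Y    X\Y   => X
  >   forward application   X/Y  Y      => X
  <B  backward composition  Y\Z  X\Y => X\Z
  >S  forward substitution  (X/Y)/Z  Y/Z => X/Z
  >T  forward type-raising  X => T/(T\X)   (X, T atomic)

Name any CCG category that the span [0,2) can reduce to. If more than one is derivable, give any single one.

(S/PP)/S

[0,4] S   >
  [0,3] S/PP   >
    [0,2] (S/PP)/S   <
      [0,1] "under" : NP
      [1,2] "found" : ((S/PP)/S)\NP
    [2,3] "today" : S
  [3,4] "quickly" : PP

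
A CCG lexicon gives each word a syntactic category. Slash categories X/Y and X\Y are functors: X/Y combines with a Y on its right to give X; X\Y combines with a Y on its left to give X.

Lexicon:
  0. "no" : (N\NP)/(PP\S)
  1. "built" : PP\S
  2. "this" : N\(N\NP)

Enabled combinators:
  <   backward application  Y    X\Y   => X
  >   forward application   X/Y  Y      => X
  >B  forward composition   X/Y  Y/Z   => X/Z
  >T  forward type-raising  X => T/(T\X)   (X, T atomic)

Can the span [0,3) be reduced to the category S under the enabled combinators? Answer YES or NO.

NO

(N\NP)/(PP\S) PP\S N\(N\NP)
CKY chart[0,3] = {N, N/(N\N), NP/(NP\N), PP/(PP\N), S/(S\N)}; S ∉ chart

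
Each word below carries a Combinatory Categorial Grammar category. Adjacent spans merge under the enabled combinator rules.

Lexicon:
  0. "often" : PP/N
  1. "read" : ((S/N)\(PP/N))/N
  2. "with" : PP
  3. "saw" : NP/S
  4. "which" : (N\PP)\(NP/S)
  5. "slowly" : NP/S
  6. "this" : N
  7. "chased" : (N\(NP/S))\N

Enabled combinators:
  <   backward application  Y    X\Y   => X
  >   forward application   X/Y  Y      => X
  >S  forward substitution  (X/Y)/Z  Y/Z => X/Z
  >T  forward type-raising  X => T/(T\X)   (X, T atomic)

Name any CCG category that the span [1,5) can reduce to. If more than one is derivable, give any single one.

(S/N)\(PP/N)

[0,8] S   >
  [0,5] S/N   <
    [0,1] "often" : PP/N
    [1,5] (S/N)\(PP/N)   >
      [1,2] "read" : ((S/N)\(PP/N))/N
      [2,5] N   <
        [2,3] "with" : PP
        [3,5] N\PP   <
          [3,4] "saw" : NP/S
          [4,5] "which" : (N\PP)\(NP/S)
  [5,8] N   <
    [5,6] "slowly" : NP/S
    [6,8] N\(NP/S)   <
      [6,7] "this" : N
      [7,8] "chased" : (N\(NP/S))\N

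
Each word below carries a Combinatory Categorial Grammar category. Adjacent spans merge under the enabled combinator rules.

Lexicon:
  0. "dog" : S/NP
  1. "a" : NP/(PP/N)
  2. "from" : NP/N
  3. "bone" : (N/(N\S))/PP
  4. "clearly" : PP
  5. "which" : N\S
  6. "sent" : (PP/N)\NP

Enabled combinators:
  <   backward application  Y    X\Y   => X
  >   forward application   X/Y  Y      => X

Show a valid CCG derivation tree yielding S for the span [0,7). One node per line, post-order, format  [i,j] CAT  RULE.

[0,1] S/NP  lex  "dog"
[1,2] NP/(PP/N)  lex  "a"
[2,3] NP/N  lex  "from"
[3,4] (N/(N\S))/PP  lex  "bone"
[4,5] PP  lex  "clearly"
[3,5] N/(N\S)  >  k=4
[5,6] N\S  lex  "which"
[3,6] N  >  k=5
[2,6] NP  >  k=3
[6,7] (PP/N)\NP  lex  "sent"
[2,7] PP/N  <  k=6
[1,7] NP  >  k=2
[0,7] S  >  k=1

[0,7] S   >
  [0,1] "dog" : S/NP
  [1,7] NP   >
    [1,2] "a" : NP/(PP/N)
    [2,7] PP/N   <
      [2,6] NP   >
        [2,3] "from" : NP/N
        [3,6] N   >
          [3,5] N/(N\S)   >
            [3,4] "bone" : (N/(N\S))/PP
            [4,5] "clearly" : PP
          [5,6] "which" : N\S
      [6,7] "sent" : (PP/N)\NP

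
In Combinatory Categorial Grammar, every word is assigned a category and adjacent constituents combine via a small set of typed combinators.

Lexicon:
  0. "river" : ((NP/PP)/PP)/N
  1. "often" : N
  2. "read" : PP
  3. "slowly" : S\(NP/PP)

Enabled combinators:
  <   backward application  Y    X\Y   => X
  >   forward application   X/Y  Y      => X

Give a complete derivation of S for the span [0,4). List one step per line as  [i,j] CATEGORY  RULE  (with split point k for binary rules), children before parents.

[0,1] ((NP/PP)/PP)/N  lex  "river"
[1,2] N  lex  "often"
[0,2] (NP/PP)/PP  >  k=1
[2,3] PP  lex  "read"
[0,3] NP/PP  >  k=2
[3,4] S\(NP/PP)  lex  "slowly"
[0,4] S  <  k=3

[0,4] S   <
  [0,3] NP/PP   >
    [0,2] (NP/PP)/PP   >
      [0,1] "river" : ((NP/PP)/PP)/N
      [1,2] "often" : N
    [2,3] "read" : PP
  [3,4] "slowly" : S\(NP/PP)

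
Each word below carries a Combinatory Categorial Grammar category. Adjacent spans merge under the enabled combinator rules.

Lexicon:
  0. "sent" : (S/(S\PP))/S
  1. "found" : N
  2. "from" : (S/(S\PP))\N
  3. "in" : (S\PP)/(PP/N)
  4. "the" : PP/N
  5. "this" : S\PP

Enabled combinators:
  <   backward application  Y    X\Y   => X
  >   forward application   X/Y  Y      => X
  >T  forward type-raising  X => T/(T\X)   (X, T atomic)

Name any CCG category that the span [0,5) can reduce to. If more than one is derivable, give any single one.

[0,6] S   >
  [0,5] S/(S\PP)   >
    [0,1] "sent" : (S/(S\PP))/S
    [1,5] S   >
      [1,3] S/(S\PP)   <
        [1,2] "found" : N
        [2,3] "from" : (S/(S\PP))\N
      [3,5] S\PP   >
        [3,4] "in" : (S\PP)/(PP/N)
        [4,5] "the" : PP/N
  [5,6] "this" : S\PP

S/(S\PP)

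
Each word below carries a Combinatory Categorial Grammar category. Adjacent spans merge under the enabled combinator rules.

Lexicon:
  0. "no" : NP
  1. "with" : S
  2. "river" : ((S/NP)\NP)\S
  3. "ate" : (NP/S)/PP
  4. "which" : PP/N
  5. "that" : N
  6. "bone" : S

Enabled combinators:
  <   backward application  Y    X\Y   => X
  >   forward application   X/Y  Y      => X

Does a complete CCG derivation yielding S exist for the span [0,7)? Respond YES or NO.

[0,7] S   >
  [0,3] S/NP   <
    [0,1] "no" : NP
    [1,3] (S/NP)\NP   <
      [1,2] "with" : S
      [2,3] "river" : ((S/NP)\NP)\S
  [3,7] NP   >
    [3,6] NP/S   >
      [3,4] "ate" : (NP/S)/PP
      [4,6] PP   >
        [4,5] "which" : PP/N
        [5,6] "that" : N
    [6,7] "bone" : S

YES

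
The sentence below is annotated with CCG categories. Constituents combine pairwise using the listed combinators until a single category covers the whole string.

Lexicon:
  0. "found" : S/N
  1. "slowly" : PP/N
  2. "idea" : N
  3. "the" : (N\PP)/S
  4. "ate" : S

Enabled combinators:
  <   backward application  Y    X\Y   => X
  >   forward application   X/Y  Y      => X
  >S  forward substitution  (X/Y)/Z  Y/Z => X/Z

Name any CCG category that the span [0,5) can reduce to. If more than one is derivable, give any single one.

S

[0,5] S   >
  [0,1] "found" : S/N
  [1,5] N   <
    [1,3] PP   >
      [1,2] "slowly" : PP/N
      [2,3] "idea" : N
    [3,5] N\PP   >
      [3,4] "the" : (N\PP)/S
      [4,5] "ate" : S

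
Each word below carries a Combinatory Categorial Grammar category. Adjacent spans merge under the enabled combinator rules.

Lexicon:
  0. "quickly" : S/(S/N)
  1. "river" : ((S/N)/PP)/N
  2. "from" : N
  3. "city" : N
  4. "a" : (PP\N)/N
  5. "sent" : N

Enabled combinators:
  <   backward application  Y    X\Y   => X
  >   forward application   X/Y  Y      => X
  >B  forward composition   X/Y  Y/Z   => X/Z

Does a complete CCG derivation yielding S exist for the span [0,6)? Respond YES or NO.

YES

[0,6] S   >
  [0,1] "quickly" : S/(S/N)
  [1,6] S/N   >
    [1,3] (S/N)/PP   >
      [1,2] "river" : ((S/N)/PP)/N
      [2,3] "from" : N
    [3,6] PP   <
      [3,4] "city" : N
      [4,6] PP\N   >
        [4,5] "a" : (PP\N)/N
        [5,6] "sent" : N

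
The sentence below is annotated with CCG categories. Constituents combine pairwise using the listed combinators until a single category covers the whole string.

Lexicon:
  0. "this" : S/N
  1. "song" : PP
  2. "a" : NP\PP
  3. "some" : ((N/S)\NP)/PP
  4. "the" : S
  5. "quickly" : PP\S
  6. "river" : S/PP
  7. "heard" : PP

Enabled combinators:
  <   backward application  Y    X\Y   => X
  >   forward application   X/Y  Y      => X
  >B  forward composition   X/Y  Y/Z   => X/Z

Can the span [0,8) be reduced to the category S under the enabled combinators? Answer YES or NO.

[0,8] S   >
  [0,1] "this" : S/N
  [1,8] N   >
    [1,6] N/S   <
      [1,3] NP   <
        [1,2] "song" : PP
        [2,3] "a" : NP\PP
      [3,6] (N/S)\NP   >
        [3,4] "some" : ((N/S)\NP)/PP
        [4,6] PP   <
          [4,5] "the" : S
          [5,6] "quickly" : PP\S
    [6,8] S   >
      [6,7] "river" : S/PP
      [7,8] "heard" : PP

YES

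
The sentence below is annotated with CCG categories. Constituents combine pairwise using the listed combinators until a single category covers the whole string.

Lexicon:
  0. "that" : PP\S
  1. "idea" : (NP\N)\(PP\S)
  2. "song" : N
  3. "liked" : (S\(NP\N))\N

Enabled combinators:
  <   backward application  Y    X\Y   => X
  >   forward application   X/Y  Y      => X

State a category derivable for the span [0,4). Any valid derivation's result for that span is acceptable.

S

[0,4] S   <
  [0,2] NP\N   <
    [0,1] "that" : PP\S
    [1,2] "idea" : (NP\N)\(PP\S)
  [2,4] S\(NP\N)   <
    [2,3] "song" : N
    [3,4] "liked" : (S\(NP\N))\N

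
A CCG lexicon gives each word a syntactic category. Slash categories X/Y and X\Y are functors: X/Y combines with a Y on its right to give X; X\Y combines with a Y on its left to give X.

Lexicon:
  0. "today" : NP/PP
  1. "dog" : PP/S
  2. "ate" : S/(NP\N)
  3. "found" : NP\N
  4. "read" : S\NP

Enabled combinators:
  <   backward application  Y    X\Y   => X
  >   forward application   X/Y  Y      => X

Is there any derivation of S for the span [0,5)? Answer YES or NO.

YES

[0,5] S   <
  [0,4] NP   >
    [0,1] "today" : NP/PP
    [1,4] PP   >
      [1,2] "dog" : PP/S
      [2,4] S   >
        [2,3] "ate" : S/(NP\N)
        [3,4] "found" : NP\N
  [4,5] "read" : S\NP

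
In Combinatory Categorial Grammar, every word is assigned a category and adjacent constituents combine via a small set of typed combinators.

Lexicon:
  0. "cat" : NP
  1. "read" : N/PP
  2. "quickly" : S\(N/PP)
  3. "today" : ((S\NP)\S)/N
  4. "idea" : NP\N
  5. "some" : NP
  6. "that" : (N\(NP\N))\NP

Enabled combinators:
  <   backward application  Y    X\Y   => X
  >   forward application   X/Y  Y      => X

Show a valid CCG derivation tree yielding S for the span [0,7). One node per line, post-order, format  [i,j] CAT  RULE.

[0,1] NP  lex  "cat"
[1,2] N/PP  lex  "read"
[2,3] S\(N/PP)  lex  "quickly"
[1,3] S  <  k=2
[3,4] ((S\NP)\S)/N  lex  "today"
[4,5] NP\N  lex  "idea"
[5,6] NP  lex  "some"
[6,7] (N\(NP\N))\NP  lex  "that"
[5,7] N\(NP\N)  <  k=6
[4,7] N  <  k=5
[3,7] (S\NP)\S  >  k=4
[1,7] S\NP  <  k=3
[0,7] S  <  k=1

[0,7] S   <
  [0,1] "cat" : NP
  [1,7] S\NP   <
    [1,3] S   <
      [1,2] "read" : N/PP
      [2,3] "quickly" : S\(N/PP)
    [3,7] (S\NP)\S   >
      [3,4] "today" : ((S\NP)\S)/N
      [4,7] N   <
        [4,5] "idea" : NP\N
        [5,7] N\(NP\N)   <
          [5,6] "some" : NP
          [6,7] "that" : (N\(NP\N))\NP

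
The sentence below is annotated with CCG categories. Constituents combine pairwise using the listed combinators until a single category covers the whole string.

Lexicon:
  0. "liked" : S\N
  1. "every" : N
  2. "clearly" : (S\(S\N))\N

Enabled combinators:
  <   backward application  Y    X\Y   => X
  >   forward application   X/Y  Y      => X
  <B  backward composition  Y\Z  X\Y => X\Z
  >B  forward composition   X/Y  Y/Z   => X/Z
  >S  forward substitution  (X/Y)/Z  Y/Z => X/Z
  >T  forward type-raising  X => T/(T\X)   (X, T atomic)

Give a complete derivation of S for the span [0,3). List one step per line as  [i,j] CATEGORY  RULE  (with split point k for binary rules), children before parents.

[0,1] S\N  lex  "liked"
[1,2] N  lex  "every"
[2,3] (S\(S\N))\N  lex  "clearly"
[1,3] S\(S\N)  <  k=2
[0,3] S  <  k=1

[0,3] S   <
  [0,1] "liked" : S\N
  [1,3] S\(S\N)   <
    [1,2] "every" : N
    [2,3] "clearly" : (S\(S\N))\N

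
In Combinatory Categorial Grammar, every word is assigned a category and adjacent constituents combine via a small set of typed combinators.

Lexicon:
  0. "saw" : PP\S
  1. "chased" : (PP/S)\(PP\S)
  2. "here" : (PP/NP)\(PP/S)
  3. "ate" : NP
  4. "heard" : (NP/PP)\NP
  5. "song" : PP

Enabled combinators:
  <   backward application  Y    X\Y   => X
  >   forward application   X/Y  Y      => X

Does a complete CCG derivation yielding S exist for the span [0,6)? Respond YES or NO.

PP\S (PP/S)\(PP\S) (PP/NP)\(PP/S) NP (NP/PP)\NP PP
CKY chart[0,6] = {PP}; S ∉ chart

NO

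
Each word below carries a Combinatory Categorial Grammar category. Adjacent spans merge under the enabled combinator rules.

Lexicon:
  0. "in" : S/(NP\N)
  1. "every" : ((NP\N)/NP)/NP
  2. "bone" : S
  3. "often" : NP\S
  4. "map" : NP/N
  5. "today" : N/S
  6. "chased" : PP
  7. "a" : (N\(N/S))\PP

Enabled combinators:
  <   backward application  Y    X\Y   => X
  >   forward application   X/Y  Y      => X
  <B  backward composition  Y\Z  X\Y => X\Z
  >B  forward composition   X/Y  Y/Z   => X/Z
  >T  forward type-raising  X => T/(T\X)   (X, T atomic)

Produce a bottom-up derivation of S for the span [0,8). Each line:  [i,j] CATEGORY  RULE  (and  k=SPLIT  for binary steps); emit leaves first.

[0,8] S   >
  [0,4] S/NP   >B
    [0,1] "in" : S/(NP\N)
    [1,4] (NP\N)/NP   >
      [1,2] "every" : ((NP\N)/NP)/NP
      [2,4] NP   <
        [2,3] "bone" : S
        [3,4] "often" : NP\S
  [4,8] NP   >
    [4,5] "map" : NP/N
    [5,8] N   <
      [5,6] "today" : N/S
      [6,8] N\(N/S)   <
        [6,7] "chased" : PP
        [7,8] "a" : (N\(N/S))\PP

[0,1] S/(NP\N)  lex  "in"
[1,2] ((NP\N)/NP)/NP  lex  "every"
[2,3] S  lex  "bone"
[3,4] NP\S  lex  "often"
[2,4] NP  <  k=3
[1,4] (NP\N)/NP  >  k=2
[0,4] S/NP  >B  k=1
[4,5] NP/N  lex  "map"
[5,6] N/S  lex  "today"
[6,7] PP  lex  "chased"
[7,8] (N\(N/S))\PP  lex  "a"
[6,8] N\(N/S)  <  k=7
[5,8] N  <  k=6
[4,8] NP  >  k=5
[0,8] S  >  k=4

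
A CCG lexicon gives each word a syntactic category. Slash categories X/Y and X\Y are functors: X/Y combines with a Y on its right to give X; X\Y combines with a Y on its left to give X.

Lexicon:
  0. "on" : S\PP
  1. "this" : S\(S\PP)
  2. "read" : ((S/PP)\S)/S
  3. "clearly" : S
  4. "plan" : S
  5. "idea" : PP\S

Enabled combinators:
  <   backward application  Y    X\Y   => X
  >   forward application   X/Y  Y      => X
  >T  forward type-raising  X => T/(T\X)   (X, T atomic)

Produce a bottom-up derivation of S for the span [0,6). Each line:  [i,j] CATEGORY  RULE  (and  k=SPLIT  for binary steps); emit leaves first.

[0,6] S   >
  [0,4] S/PP   <
    [0,2] S   <
      [0,1] "on" : S\PP
      [1,2] "this" : S\(S\PP)
    [2,4] (S/PP)\S   >
      [2,3] "read" : ((S/PP)\S)/S
      [3,4] "clearly" : S
  [4,6] PP   >
    [4,5] PP/(PP\S)   >T
      [4,5] "plan" : S
    [5,6] "idea" : PP\S

[0,1] S\PP  lex  "on"
[1,2] S\(S\PP)  lex  "this"
[0,2] S  <  k=1
[2,3] ((S/PP)\S)/S  lex  "read"
[3,4] S  lex  "clearly"
[2,4] (S/PP)\S  >  k=3
[0,4] S/PP  <  k=2
[4,5] S  lex  "plan"
[4,5] PP/(PP\S)  >T
[5,6] PP\S  lex  "idea"
[4,6] PP  >  k=5
[0,6] S  >  k=4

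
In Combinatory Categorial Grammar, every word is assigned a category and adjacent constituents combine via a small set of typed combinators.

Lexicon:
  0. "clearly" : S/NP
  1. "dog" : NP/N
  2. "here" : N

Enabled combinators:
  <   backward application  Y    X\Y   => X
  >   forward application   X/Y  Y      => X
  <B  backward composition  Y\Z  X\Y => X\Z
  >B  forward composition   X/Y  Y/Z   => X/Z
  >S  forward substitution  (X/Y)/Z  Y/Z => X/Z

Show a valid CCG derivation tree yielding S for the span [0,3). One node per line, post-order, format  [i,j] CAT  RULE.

[0,3] S   >
  [0,2] S/N   >B
    [0,1] "clearly" : S/NP
    [1,2] "dog" : NP/N
  [2,3] "here" : N

[0,1] S/NP  lex  "clearly"
[1,2] NP/N  lex  "dog"
[0,2] S/N  >B  k=1
[2,3] N  lex  "here"
[0,3] S  >  k=2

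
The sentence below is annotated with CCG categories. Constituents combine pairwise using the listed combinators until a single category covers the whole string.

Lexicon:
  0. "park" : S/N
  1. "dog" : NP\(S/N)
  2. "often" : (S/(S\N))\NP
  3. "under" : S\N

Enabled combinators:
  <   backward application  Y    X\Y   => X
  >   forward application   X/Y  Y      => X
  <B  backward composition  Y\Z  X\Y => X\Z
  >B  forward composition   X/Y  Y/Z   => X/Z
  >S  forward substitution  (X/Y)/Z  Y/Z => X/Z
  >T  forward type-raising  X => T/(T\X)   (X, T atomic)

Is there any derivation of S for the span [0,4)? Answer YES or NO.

[0,4] S   >
  [0,3] S/(S\N)   <
    [0,2] NP   <
      [0,1] "park" : S/N
      [1,2] "dog" : NP\(S/N)
    [2,3] "often" : (S/(S\N))\NP
  [3,4] "under" : S\N

YES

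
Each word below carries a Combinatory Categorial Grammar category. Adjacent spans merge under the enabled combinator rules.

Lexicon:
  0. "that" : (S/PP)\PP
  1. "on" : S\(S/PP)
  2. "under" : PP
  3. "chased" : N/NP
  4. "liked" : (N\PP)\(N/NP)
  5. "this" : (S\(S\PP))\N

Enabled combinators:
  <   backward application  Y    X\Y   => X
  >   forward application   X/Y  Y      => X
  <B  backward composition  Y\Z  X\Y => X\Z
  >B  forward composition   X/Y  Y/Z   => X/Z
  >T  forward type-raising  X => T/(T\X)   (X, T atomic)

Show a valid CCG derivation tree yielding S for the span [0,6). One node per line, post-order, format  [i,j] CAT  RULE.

[0,1] (S/PP)\PP  lex  "that"
[1,2] S\(S/PP)  lex  "on"
[0,2] S\PP  <B  k=1
[2,3] PP  lex  "under"
[2,3] N/(N\PP)  >T
[3,4] N/NP  lex  "chased"
[4,5] (N\PP)\(N/NP)  lex  "liked"
[3,5] N\PP  <  k=4
[2,5] N  >  k=3
[5,6] (S\(S\PP))\N  lex  "this"
[2,6] S\(S\PP)  <  k=5
[0,6] S  <  k=2

[0,6] S   <
  [0,2] S\PP   <B
    [0,1] "that" : (S/PP)\PP
    [1,2] "on" : S\(S/PP)
  [2,6] S\(S\PP)   <
    [2,5] N   >
      [2,3] N/(N\PP)   >T
        [2,3] "under" : PP
      [3,5] N\PP   <
        [3,4] "chased" : N/NP
        [4,5] "liked" : (N\PP)\(N/NP)
    [5,6] "this" : (S\(S\PP))\N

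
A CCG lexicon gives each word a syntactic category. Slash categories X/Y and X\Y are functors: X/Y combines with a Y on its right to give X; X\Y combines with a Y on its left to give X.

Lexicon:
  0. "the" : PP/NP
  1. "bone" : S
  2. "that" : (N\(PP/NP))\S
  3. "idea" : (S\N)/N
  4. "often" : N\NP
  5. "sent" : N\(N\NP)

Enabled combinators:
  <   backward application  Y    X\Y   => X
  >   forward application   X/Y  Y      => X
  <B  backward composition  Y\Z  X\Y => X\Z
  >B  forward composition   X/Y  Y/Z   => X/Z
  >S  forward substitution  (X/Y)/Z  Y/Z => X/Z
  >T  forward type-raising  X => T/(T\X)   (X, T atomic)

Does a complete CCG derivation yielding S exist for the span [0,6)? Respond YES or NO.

[0,6] S   <
  [0,3] N   <
    [0,1] "the" : PP/NP
    [1,3] N\(PP/NP)   <
      [1,2] "bone" : S
      [2,3] "that" : (N\(PP/NP))\S
  [3,6] S\N   >
    [3,4] "idea" : (S\N)/N
    [4,6] N   <
      [4,5] "often" : N\NP
      [5,6] "sent" : N\(N\NP)

YES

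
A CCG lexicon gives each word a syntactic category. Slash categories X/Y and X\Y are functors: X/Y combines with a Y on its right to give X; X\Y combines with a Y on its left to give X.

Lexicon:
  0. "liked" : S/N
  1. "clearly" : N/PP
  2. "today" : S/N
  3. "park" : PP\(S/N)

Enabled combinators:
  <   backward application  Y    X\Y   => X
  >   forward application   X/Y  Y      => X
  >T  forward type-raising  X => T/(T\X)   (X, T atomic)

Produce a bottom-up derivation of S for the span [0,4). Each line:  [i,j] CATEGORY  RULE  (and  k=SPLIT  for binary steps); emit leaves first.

[0,4] S   >
  [0,1] "liked" : S/N
  [1,4] N   >
    [1,2] "clearly" : N/PP
    [2,4] PP   <
      [2,3] "today" : S/N
      [3,4] "park" : PP\(S/N)

[0,1] S/N  lex  "liked"
[1,2] N/PP  lex  "clearly"
[2,3] S/N  lex  "today"
[3,4] PP\(S/N)  lex  "park"
[2,4] PP  <  k=3
[1,4] N  >  k=2
[0,4] S  >  k=1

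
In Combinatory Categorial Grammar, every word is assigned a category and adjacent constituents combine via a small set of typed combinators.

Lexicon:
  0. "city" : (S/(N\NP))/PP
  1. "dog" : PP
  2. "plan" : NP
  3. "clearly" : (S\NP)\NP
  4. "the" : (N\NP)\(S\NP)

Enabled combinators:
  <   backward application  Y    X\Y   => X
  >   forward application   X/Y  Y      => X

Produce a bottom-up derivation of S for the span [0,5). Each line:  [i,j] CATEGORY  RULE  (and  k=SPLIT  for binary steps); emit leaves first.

[0,1] (S/(N\NP))/PP  lex  "city"
[1,2] PP  lex  "dog"
[0,2] S/(N\NP)  >  k=1
[2,3] NP  lex  "plan"
[3,4] (S\NP)\NP  lex  "clearly"
[2,4] S\NP  <  k=3
[4,5] (N\NP)\(S\NP)  lex  "the"
[2,5] N\NP  <  k=4
[0,5] S  >  k=2

[0,5] S   >
  [0,2] S/(N\NP)   >
    [0,1] "city" : (S/(N\NP))/PP
    [1,2] "dog" : PP
  [2,5] N\NP   <
    [2,4] S\NP   <
      [2,3] "plan" : NP
      [3,4] "clearly" : (S\NP)\NP
    [4,5] "the" : (N\NP)\(S\NP)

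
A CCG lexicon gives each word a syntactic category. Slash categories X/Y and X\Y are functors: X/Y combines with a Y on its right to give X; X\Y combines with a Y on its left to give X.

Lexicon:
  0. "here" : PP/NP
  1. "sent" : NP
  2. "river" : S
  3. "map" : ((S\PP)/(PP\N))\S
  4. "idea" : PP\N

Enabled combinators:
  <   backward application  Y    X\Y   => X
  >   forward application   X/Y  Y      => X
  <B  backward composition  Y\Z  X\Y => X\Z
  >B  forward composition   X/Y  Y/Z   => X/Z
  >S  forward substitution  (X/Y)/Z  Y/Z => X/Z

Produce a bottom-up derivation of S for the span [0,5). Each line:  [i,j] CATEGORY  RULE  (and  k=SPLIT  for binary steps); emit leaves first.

[0,1] PP/NP  lex  "here"
[1,2] NP  lex  "sent"
[0,2] PP  >  k=1
[2,3] S  lex  "river"
[3,4] ((S\PP)/(PP\N))\S  lex  "map"
[2,4] (S\PP)/(PP\N)  <  k=3
[4,5] PP\N  lex  "idea"
[2,5] S\PP  >  k=4
[0,5] S  <  k=2

[0,5] S   <
  [0,2] PP   >
    [0,1] "here" : PP/NP
    [1,2] "sent" : NP
  [2,5] S\PP   >
    [2,4] (S\PP)/(PP\N)   <
      [2,3] "river" : S
      [3,4] "map" : ((S\PP)/(PP\N))\S
    [4,5] "idea" : PP\N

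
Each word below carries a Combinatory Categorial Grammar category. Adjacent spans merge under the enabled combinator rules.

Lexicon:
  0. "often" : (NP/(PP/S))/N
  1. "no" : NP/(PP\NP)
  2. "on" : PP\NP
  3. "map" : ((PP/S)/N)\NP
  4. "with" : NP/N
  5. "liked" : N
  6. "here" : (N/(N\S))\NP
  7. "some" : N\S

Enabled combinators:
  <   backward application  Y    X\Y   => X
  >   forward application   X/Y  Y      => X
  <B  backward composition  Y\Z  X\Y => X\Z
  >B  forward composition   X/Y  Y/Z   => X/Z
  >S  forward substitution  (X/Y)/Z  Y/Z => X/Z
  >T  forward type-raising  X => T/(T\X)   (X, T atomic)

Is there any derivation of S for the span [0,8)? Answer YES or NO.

NO

(NP/(PP/S))/N NP/(PP\NP) PP\NP ((PP/S)/N)\NP NP/N N (N/(N\S))\NP N\S
CKY chart[0,8] = {N/(N\NP), NP, NP/(NP\NP), NP/(N\N), PP/(PP\NP), S/(S\NP)}; S ∉ chart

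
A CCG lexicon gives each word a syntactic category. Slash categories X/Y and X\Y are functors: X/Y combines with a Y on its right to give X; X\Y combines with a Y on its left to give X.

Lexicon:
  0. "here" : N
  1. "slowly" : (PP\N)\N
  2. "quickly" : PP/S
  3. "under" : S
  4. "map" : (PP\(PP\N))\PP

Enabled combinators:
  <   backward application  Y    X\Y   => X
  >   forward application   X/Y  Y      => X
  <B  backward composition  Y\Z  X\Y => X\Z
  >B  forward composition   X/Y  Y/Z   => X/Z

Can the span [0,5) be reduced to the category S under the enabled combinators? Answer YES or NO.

N (PP\N)\N PP/S S (PP\(PP\N))\PP
CKY chart[0,5] = {PP}; S ∉ chart

NO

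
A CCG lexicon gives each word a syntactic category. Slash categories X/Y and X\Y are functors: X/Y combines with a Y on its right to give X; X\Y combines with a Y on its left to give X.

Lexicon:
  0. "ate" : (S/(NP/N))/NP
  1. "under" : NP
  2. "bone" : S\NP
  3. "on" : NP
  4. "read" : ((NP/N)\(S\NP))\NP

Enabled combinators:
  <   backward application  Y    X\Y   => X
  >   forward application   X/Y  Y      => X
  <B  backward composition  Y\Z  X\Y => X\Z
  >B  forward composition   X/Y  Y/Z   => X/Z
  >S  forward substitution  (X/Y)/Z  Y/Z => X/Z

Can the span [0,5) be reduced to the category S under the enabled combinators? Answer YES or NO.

YES

[0,5] S   >
  [0,2] S/(NP/N)   >
    [0,1] "ate" : (S/(NP/N))/NP
    [1,2] "under" : NP
  [2,5] NP/N   <
    [2,3] "bone" : S\NP
    [3,5] (NP/N)\(S\NP)   <
      [3,4] "on" : NP
      [4,5] "read" : ((NP/N)\(S\NP))\NP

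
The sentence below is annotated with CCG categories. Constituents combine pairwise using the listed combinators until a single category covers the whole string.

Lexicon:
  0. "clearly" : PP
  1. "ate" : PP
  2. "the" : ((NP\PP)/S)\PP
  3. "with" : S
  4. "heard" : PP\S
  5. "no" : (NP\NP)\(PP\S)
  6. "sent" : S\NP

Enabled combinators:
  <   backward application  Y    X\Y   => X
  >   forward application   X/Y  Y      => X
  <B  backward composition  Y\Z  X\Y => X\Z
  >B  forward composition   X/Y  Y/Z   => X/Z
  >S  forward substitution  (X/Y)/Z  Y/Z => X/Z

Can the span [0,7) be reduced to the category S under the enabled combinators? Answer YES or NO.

YES

[0,7] S   <
  [0,4] NP   <
    [0,1] "clearly" : PP
    [1,4] NP\PP   >
      [1,3] (NP\PP)/S   <
        [1,2] "ate" : PP
        [2,3] "the" : ((NP\PP)/S)\PP
      [3,4] "with" : S
  [4,7] S\NP   <B
    [4,6] NP\NP   <
      [4,5] "heard" : PP\S
      [5,6] "no" : (NP\NP)\(PP\S)
    [6,7] "sent" : S\NP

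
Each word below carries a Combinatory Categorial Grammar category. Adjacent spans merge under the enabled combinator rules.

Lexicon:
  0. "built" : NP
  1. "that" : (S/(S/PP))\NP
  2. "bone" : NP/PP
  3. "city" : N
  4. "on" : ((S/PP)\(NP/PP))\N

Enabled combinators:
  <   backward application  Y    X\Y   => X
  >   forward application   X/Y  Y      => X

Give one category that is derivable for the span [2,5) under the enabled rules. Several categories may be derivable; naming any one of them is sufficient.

S/PP

[0,5] S   >
  [0,2] S/(S/PP)   <
    [0,1] "built" : NP
    [1,2] "that" : (S/(S/PP))\NP
  [2,5] S/PP   <
    [2,3] "bone" : NP/PP
    [3,5] (S/PP)\(NP/PP)   <
      [3,4] "city" : N
      [4,5] "on" : ((S/PP)\(NP/PP))\N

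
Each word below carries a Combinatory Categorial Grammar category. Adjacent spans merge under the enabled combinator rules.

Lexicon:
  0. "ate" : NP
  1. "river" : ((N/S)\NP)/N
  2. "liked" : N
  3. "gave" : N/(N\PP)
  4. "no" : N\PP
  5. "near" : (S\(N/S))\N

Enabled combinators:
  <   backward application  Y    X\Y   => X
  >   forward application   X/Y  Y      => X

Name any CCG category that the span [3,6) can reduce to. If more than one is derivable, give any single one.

[0,6] S   <
  [0,3] N/S   <
    [0,1] "ate" : NP
    [1,3] (N/S)\NP   >
      [1,2] "river" : ((N/S)\NP)/N
      [2,3] "liked" : N
  [3,6] S\(N/S)   <
    [3,5] N   >
      [3,4] "gave" : N/(N\PP)
      [4,5] "no" : N\PP
    [5,6] "near" : (S\(N/S))\N

S\(N/S)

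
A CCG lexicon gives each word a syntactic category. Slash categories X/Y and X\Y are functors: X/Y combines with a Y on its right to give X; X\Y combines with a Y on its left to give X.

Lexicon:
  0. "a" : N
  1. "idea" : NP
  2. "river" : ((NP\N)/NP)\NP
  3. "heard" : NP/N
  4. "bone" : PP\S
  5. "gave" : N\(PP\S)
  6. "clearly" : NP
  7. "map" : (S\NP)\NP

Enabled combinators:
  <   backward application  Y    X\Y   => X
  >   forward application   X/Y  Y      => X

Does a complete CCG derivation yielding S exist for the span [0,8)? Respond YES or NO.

[0,8] S   <
  [0,6] NP   <
    [0,1] "a" : N
    [1,6] NP\N   >
      [1,3] (NP\N)/NP   <
        [1,2] "idea" : NP
        [2,3] "river" : ((NP\N)/NP)\NP
      [3,6] NP   >
        [3,4] "heard" : NP/N
        [4,6] N   <
          [4,5] "bone" : PP\S
          [5,6] "gave" : N\(PP\S)
  [6,8] S\NP   <
    [6,7] "clearly" : NP
    [7,8] "map" : (S\NP)\NP

YES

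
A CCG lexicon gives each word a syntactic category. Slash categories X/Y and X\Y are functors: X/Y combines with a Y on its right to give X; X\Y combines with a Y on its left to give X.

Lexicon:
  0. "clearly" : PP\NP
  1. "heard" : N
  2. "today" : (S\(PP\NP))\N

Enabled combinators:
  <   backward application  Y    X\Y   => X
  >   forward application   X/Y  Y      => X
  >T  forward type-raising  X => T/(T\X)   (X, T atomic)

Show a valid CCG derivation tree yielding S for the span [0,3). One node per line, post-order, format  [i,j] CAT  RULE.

[0,1] PP\NP  lex  "clearly"
[1,2] N  lex  "heard"
[2,3] (S\(PP\NP))\N  lex  "today"
[1,3] S\(PP\NP)  <  k=2
[0,3] S  <  k=1

[0,3] S   <
  [0,1] "clearly" : PP\NP
  [1,3] S\(PP\NP)   <
    [1,2] "heard" : N
    [2,3] "today" : (S\(PP\NP))\N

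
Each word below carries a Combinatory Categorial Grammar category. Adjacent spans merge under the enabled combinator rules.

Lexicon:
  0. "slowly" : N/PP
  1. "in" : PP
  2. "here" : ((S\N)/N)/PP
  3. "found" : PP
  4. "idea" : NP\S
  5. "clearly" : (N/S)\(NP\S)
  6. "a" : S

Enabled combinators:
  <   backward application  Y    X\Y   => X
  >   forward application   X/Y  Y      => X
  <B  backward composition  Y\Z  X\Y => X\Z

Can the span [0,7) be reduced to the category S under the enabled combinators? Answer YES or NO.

YES

[0,7] S   <
  [0,2] N   >
    [0,1] "slowly" : N/PP
    [1,2] "in" : PP
  [2,7] S\N   >
    [2,4] (S\N)/N   >
      [2,3] "here" : ((S\N)/N)/PP
      [3,4] "found" : PP
    [4,7] N   >
      [4,6] N/S   <
        [4,5] "idea" : NP\S
        [5,6] "clearly" : (N/S)\(NP\S)
      [6,7] "a" : S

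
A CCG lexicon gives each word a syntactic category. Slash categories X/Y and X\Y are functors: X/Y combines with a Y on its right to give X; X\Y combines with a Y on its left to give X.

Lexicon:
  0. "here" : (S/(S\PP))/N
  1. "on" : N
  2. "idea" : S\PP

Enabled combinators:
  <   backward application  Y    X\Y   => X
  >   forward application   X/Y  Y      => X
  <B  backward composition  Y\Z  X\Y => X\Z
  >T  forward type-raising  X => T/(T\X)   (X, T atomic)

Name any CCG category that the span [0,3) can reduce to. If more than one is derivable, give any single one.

S

[0,3] S   >
  [0,2] S/(S\PP)   >
    [0,1] "here" : (S/(S\PP))/N
    [1,2] "on" : N
  [2,3] "idea" : S\PP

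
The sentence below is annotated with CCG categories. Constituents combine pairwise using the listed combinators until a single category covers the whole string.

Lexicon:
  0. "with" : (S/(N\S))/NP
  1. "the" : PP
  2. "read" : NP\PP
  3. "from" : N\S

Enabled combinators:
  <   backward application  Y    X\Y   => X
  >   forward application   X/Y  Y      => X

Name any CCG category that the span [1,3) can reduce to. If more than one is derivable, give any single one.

NP

[0,4] S   >
  [0,3] S/(N\S)   >
    [0,1] "with" : (S/(N\S))/NP
    [1,3] NP   <
      [1,2] "the" : PP
      [2,3] "read" : NP\PP
  [3,4] "from" : N\S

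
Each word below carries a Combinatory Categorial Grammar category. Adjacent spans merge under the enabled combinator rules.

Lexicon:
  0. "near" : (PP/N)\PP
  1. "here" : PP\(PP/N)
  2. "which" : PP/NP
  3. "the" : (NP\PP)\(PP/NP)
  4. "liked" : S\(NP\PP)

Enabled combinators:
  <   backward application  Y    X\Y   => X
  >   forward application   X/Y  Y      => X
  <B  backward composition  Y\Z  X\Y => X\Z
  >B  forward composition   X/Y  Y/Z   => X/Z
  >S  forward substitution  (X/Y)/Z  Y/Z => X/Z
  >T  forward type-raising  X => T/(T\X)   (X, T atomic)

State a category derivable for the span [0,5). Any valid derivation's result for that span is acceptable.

S

[0,5] S   <
  [0,4] NP\PP   <B
    [0,2] PP\PP   <B
      [0,1] "near" : (PP/N)\PP
      [1,2] "here" : PP\(PP/N)
    [2,4] NP\PP   <
      [2,3] "which" : PP/NP
      [3,4] "the" : (NP\PP)\(PP/NP)
  [4,5] "liked" : S\(NP\PP)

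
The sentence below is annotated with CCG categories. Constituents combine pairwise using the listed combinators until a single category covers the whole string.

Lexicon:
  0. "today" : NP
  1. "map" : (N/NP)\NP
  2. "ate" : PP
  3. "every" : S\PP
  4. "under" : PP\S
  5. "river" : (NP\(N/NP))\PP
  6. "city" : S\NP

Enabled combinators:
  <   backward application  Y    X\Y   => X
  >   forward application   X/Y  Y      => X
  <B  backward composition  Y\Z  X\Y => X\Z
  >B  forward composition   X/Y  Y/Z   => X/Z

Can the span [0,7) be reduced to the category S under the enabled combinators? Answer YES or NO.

YES

[0,7] S   <
  [0,6] NP   <
    [0,2] N/NP   <
      [0,1] "today" : NP
      [1,2] "map" : (N/NP)\NP
    [2,6] NP\(N/NP)   <
      [2,5] PP   <
        [2,4] S   <
          [2,3] "ate" : PP
          [3,4] "every" : S\PP
        [4,5] "under" : PP\S
      [5,6] "river" : (NP\(N/NP))\PP
  [6,7] "city" : S\NP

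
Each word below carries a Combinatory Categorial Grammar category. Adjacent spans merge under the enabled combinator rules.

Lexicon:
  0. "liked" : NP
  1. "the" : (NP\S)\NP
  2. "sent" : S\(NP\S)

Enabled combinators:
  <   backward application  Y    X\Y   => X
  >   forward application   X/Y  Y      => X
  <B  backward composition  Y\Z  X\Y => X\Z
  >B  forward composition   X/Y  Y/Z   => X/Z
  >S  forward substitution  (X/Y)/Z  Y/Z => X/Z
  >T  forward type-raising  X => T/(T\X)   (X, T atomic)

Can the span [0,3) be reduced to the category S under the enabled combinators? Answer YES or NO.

YES

[0,3] S   >
  [0,1] S/(S\NP)   >T
    [0,1] "liked" : NP
  [1,3] S\NP   <B
    [1,2] "the" : (NP\S)\NP
    [2,3] "sent" : S\(NP\S)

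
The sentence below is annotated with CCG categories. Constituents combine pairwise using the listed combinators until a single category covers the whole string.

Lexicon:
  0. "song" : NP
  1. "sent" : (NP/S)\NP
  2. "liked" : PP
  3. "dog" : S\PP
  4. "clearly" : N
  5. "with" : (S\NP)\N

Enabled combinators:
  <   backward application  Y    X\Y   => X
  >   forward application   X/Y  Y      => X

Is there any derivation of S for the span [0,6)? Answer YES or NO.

YES

[0,6] S   <
  [0,4] NP   >
    [0,2] NP/S   <
      [0,1] "song" : NP
      [1,2] "sent" : (NP/S)\NP
    [2,4] S   <
      [2,3] "liked" : PP
      [3,4] "dog" : S\PP
  [4,6] S\NP   <
    [4,5] "clearly" : N
    [5,6] "with" : (S\NP)\N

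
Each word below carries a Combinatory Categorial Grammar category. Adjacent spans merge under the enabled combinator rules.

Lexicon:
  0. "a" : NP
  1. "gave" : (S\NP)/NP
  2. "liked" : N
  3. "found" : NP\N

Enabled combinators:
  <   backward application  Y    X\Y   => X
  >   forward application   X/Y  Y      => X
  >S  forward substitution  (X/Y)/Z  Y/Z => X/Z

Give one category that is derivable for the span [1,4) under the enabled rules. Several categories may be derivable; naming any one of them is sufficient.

[0,4] S   <
  [0,1] "a" : NP
  [1,4] S\NP   >
    [1,2] "gave" : (S\NP)/NP
    [2,4] NP   <
      [2,3] "liked" : N
      [3,4] "found" : NP\N

S\NP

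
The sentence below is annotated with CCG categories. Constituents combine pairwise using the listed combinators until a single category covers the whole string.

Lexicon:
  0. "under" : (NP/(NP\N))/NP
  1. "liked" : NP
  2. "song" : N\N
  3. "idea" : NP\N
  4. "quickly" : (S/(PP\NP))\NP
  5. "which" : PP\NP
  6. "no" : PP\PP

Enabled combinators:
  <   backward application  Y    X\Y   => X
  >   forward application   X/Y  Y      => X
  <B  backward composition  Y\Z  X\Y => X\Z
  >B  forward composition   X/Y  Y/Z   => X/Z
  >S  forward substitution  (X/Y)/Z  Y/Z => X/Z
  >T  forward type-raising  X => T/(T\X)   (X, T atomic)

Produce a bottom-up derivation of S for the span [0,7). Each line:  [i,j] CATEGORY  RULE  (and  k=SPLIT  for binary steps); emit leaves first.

[0,7] S   >
  [0,5] S/(PP\NP)   <
    [0,4] NP   >
      [0,2] NP/(NP\N)   >
        [0,1] "under" : (NP/(NP\N))/NP
        [1,2] "liked" : NP
      [2,4] NP\N   <B
        [2,3] "song" : N\N
        [3,4] "idea" : NP\N
    [4,5] "quickly" : (S/(PP\NP))\NP
  [5,7] PP\NP   <B
    [5,6] "which" : PP\NP
    [6,7] "no" : PP\PP

[0,1] (NP/(NP\N))/NP  lex  "under"
[1,2] NP  lex  "liked"
[0,2] NP/(NP\N)  >  k=1
[2,3] N\N  lex  "song"
[3,4] NP\N  lex  "idea"
[2,4] NP\N  <B  k=3
[0,4] NP  >  k=2
[4,5] (S/(PP\NP))\NP  lex  "quickly"
[0,5] S/(PP\NP)  <  k=4
[5,6] PP\NP  lex  "which"
[6,7] PP\PP  lex  "no"
[5,7] PP\NP  <B  k=6
[0,7] S  >  k=5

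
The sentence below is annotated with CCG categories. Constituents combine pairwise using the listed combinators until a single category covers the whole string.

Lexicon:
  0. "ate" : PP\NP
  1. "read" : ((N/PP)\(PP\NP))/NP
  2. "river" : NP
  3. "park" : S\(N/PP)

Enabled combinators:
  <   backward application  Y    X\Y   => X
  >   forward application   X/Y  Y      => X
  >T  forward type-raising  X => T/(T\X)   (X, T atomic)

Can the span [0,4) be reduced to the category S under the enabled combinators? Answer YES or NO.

YES

[0,4] S   <
  [0,3] N/PP   <
    [0,1] "ate" : PP\NP
    [1,3] (N/PP)\(PP\NP)   >
      [1,2] "read" : ((N/PP)\(PP\NP))/NP
      [2,3] "river" : NP
  [3,4] "park" : S\(N/PP)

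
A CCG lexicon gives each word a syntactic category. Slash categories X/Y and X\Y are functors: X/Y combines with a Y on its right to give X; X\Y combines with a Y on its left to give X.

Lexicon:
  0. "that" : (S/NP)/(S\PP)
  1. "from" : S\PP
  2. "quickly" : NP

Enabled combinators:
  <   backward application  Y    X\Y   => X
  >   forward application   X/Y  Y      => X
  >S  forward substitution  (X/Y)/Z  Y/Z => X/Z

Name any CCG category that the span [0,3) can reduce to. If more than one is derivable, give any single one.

S

[0,3] S   >
  [0,2] S/NP   >
    [0,1] "that" : (S/NP)/(S\PP)
    [1,2] "from" : S\PP
  [2,3] "quickly" : NP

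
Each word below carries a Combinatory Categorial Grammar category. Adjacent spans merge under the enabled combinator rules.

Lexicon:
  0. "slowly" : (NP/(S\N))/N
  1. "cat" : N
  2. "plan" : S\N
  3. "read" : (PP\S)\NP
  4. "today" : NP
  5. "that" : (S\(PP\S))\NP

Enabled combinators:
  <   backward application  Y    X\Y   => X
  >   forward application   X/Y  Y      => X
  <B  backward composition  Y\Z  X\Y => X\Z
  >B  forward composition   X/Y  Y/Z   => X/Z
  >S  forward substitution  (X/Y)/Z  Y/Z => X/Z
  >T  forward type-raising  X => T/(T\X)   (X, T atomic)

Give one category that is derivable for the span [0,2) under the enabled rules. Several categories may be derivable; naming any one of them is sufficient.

[0,6] S   <
  [0,3] NP   >
    [0,2] NP/(S\N)   >
      [0,1] "slowly" : (NP/(S\N))/N
      [1,2] "cat" : N
    [2,3] "plan" : S\N
  [3,6] S\NP   <B
    [3,4] "read" : (PP\S)\NP
    [4,6] S\(PP\S)   <
      [4,5] "today" : NP
      [5,6] "that" : (S\(PP\S))\NP

NP/(S\N)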